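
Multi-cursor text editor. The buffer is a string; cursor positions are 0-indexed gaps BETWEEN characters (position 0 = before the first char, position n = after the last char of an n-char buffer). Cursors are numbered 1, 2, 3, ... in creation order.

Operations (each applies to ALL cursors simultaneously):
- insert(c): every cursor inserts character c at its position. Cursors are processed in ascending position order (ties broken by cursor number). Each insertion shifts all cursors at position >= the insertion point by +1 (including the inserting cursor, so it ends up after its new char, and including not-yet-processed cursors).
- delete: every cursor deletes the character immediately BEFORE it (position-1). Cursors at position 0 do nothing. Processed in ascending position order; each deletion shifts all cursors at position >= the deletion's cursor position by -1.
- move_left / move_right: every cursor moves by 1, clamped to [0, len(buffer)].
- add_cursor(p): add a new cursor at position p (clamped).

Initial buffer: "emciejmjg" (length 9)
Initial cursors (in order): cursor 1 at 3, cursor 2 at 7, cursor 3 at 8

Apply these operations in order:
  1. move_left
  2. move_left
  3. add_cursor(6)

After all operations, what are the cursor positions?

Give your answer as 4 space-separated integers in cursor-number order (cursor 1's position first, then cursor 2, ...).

After op 1 (move_left): buffer="emciejmjg" (len 9), cursors c1@2 c2@6 c3@7, authorship .........
After op 2 (move_left): buffer="emciejmjg" (len 9), cursors c1@1 c2@5 c3@6, authorship .........
After op 3 (add_cursor(6)): buffer="emciejmjg" (len 9), cursors c1@1 c2@5 c3@6 c4@6, authorship .........

Answer: 1 5 6 6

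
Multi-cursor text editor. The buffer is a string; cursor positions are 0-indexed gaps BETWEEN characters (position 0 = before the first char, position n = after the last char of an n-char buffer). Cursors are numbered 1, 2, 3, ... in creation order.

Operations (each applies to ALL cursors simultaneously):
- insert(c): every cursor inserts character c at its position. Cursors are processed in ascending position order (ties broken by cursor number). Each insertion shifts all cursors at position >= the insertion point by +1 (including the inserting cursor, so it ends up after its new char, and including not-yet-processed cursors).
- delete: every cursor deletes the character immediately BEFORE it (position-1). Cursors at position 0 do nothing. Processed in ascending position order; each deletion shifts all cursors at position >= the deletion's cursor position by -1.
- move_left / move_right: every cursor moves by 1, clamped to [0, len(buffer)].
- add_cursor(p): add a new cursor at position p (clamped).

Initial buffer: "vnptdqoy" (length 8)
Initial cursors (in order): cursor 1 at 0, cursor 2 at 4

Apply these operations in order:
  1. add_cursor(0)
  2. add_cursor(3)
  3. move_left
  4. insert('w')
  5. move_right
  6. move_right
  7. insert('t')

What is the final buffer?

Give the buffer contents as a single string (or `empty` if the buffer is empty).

After op 1 (add_cursor(0)): buffer="vnptdqoy" (len 8), cursors c1@0 c3@0 c2@4, authorship ........
After op 2 (add_cursor(3)): buffer="vnptdqoy" (len 8), cursors c1@0 c3@0 c4@3 c2@4, authorship ........
After op 3 (move_left): buffer="vnptdqoy" (len 8), cursors c1@0 c3@0 c4@2 c2@3, authorship ........
After op 4 (insert('w')): buffer="wwvnwpwtdqoy" (len 12), cursors c1@2 c3@2 c4@5 c2@7, authorship 13..4.2.....
After op 5 (move_right): buffer="wwvnwpwtdqoy" (len 12), cursors c1@3 c3@3 c4@6 c2@8, authorship 13..4.2.....
After op 6 (move_right): buffer="wwvnwpwtdqoy" (len 12), cursors c1@4 c3@4 c4@7 c2@9, authorship 13..4.2.....
After op 7 (insert('t')): buffer="wwvnttwpwttdtqoy" (len 16), cursors c1@6 c3@6 c4@10 c2@13, authorship 13..134.24..2...

Answer: wwvnttwpwttdtqoy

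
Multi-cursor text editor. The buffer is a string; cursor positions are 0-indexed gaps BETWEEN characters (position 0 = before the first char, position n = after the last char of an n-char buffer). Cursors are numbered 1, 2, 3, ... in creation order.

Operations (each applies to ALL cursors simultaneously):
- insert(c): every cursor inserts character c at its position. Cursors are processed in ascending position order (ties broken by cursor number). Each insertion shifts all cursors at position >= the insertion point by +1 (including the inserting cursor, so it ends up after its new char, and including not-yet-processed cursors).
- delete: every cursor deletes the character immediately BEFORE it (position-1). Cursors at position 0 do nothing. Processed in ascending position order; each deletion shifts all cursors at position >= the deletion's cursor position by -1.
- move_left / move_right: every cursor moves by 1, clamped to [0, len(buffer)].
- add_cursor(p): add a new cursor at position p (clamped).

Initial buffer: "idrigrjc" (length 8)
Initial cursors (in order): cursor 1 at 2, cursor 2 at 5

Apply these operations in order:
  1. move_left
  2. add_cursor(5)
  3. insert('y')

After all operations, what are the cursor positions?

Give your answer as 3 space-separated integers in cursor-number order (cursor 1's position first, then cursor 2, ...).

Answer: 2 6 8

Derivation:
After op 1 (move_left): buffer="idrigrjc" (len 8), cursors c1@1 c2@4, authorship ........
After op 2 (add_cursor(5)): buffer="idrigrjc" (len 8), cursors c1@1 c2@4 c3@5, authorship ........
After op 3 (insert('y')): buffer="iydriygyrjc" (len 11), cursors c1@2 c2@6 c3@8, authorship .1...2.3...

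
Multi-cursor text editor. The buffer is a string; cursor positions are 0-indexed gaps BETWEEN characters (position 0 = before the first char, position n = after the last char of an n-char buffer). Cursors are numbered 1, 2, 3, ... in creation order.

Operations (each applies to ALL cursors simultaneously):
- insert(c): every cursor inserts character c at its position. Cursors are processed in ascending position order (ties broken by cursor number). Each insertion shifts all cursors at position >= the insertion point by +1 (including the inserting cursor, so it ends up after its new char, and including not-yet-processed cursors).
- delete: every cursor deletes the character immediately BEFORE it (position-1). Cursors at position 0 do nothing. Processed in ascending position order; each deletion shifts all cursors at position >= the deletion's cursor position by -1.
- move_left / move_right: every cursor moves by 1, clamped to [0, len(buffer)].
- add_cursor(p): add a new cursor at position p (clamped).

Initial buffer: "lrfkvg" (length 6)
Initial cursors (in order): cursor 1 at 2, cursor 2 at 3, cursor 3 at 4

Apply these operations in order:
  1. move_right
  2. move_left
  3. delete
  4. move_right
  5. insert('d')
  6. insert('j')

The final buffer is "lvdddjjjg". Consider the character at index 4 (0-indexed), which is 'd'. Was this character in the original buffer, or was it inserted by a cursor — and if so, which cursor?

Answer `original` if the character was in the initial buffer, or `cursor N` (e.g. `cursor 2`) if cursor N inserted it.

After op 1 (move_right): buffer="lrfkvg" (len 6), cursors c1@3 c2@4 c3@5, authorship ......
After op 2 (move_left): buffer="lrfkvg" (len 6), cursors c1@2 c2@3 c3@4, authorship ......
After op 3 (delete): buffer="lvg" (len 3), cursors c1@1 c2@1 c3@1, authorship ...
After op 4 (move_right): buffer="lvg" (len 3), cursors c1@2 c2@2 c3@2, authorship ...
After op 5 (insert('d')): buffer="lvdddg" (len 6), cursors c1@5 c2@5 c3@5, authorship ..123.
After op 6 (insert('j')): buffer="lvdddjjjg" (len 9), cursors c1@8 c2@8 c3@8, authorship ..123123.
Authorship (.=original, N=cursor N): . . 1 2 3 1 2 3 .
Index 4: author = 3

Answer: cursor 3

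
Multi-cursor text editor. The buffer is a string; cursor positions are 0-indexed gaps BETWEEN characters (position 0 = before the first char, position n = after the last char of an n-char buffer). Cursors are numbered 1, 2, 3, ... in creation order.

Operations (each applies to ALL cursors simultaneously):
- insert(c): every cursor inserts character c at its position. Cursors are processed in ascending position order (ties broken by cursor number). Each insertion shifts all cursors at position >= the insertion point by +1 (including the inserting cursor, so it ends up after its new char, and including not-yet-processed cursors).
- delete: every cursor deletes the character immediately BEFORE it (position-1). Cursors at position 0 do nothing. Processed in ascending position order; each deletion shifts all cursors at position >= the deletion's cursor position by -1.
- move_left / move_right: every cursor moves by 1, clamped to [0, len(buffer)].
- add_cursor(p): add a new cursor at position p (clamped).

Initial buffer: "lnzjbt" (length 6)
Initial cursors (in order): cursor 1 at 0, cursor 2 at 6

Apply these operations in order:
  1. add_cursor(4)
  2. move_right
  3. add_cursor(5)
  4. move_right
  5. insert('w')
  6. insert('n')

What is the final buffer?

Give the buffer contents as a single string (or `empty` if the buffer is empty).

Answer: lnwnzjbtwwwnnn

Derivation:
After op 1 (add_cursor(4)): buffer="lnzjbt" (len 6), cursors c1@0 c3@4 c2@6, authorship ......
After op 2 (move_right): buffer="lnzjbt" (len 6), cursors c1@1 c3@5 c2@6, authorship ......
After op 3 (add_cursor(5)): buffer="lnzjbt" (len 6), cursors c1@1 c3@5 c4@5 c2@6, authorship ......
After op 4 (move_right): buffer="lnzjbt" (len 6), cursors c1@2 c2@6 c3@6 c4@6, authorship ......
After op 5 (insert('w')): buffer="lnwzjbtwww" (len 10), cursors c1@3 c2@10 c3@10 c4@10, authorship ..1....234
After op 6 (insert('n')): buffer="lnwnzjbtwwwnnn" (len 14), cursors c1@4 c2@14 c3@14 c4@14, authorship ..11....234234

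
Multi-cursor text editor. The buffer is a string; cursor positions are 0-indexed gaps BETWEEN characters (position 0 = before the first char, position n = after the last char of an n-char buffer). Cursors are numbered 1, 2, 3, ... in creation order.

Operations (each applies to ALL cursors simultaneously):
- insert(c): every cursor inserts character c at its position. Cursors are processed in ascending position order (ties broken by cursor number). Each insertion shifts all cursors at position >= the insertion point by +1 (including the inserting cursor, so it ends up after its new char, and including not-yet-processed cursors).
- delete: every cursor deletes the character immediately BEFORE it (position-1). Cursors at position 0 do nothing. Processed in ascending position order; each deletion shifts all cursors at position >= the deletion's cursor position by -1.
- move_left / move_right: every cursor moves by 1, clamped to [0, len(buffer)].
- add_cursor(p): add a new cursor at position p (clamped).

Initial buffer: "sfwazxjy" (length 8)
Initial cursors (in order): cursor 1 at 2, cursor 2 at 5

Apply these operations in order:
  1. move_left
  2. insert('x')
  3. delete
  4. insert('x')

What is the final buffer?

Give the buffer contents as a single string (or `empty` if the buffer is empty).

After op 1 (move_left): buffer="sfwazxjy" (len 8), cursors c1@1 c2@4, authorship ........
After op 2 (insert('x')): buffer="sxfwaxzxjy" (len 10), cursors c1@2 c2@6, authorship .1...2....
After op 3 (delete): buffer="sfwazxjy" (len 8), cursors c1@1 c2@4, authorship ........
After op 4 (insert('x')): buffer="sxfwaxzxjy" (len 10), cursors c1@2 c2@6, authorship .1...2....

Answer: sxfwaxzxjy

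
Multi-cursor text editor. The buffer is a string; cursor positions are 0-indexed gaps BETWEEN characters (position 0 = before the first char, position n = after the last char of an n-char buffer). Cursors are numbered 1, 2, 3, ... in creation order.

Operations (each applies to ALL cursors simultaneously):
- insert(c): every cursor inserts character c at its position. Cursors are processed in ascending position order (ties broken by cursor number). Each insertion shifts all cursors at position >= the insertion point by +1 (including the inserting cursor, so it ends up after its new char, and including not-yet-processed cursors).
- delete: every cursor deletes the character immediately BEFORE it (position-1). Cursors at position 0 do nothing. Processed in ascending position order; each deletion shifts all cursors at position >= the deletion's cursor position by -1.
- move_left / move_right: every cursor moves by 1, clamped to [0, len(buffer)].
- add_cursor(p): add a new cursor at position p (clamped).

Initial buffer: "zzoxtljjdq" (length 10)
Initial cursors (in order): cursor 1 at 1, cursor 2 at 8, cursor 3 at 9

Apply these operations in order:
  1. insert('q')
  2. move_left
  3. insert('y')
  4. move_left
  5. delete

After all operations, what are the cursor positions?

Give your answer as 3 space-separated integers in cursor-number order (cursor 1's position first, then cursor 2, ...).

After op 1 (insert('q')): buffer="zqzoxtljjqdqq" (len 13), cursors c1@2 c2@10 c3@12, authorship .1.......2.3.
After op 2 (move_left): buffer="zqzoxtljjqdqq" (len 13), cursors c1@1 c2@9 c3@11, authorship .1.......2.3.
After op 3 (insert('y')): buffer="zyqzoxtljjyqdyqq" (len 16), cursors c1@2 c2@11 c3@14, authorship .11.......22.33.
After op 4 (move_left): buffer="zyqzoxtljjyqdyqq" (len 16), cursors c1@1 c2@10 c3@13, authorship .11.......22.33.
After op 5 (delete): buffer="yqzoxtljyqyqq" (len 13), cursors c1@0 c2@8 c3@10, authorship 11......2233.

Answer: 0 8 10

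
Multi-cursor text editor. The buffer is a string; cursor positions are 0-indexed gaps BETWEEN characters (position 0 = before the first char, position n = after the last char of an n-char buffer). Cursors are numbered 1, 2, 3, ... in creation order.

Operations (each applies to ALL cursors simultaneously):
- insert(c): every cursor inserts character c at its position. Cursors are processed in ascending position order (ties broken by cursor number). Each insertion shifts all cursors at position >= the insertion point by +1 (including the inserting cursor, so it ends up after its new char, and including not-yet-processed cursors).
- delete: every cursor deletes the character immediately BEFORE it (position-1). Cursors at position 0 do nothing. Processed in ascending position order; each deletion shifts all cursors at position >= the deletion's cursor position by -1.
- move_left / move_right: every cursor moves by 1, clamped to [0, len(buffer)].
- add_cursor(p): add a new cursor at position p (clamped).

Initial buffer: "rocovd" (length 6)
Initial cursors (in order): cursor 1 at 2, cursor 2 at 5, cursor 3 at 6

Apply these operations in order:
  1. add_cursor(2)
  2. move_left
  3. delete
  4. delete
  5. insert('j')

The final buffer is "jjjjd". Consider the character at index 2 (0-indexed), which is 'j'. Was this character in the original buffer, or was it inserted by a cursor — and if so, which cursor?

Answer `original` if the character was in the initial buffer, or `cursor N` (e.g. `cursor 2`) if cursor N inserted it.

Answer: cursor 3

Derivation:
After op 1 (add_cursor(2)): buffer="rocovd" (len 6), cursors c1@2 c4@2 c2@5 c3@6, authorship ......
After op 2 (move_left): buffer="rocovd" (len 6), cursors c1@1 c4@1 c2@4 c3@5, authorship ......
After op 3 (delete): buffer="ocd" (len 3), cursors c1@0 c4@0 c2@2 c3@2, authorship ...
After op 4 (delete): buffer="d" (len 1), cursors c1@0 c2@0 c3@0 c4@0, authorship .
After op 5 (insert('j')): buffer="jjjjd" (len 5), cursors c1@4 c2@4 c3@4 c4@4, authorship 1234.
Authorship (.=original, N=cursor N): 1 2 3 4 .
Index 2: author = 3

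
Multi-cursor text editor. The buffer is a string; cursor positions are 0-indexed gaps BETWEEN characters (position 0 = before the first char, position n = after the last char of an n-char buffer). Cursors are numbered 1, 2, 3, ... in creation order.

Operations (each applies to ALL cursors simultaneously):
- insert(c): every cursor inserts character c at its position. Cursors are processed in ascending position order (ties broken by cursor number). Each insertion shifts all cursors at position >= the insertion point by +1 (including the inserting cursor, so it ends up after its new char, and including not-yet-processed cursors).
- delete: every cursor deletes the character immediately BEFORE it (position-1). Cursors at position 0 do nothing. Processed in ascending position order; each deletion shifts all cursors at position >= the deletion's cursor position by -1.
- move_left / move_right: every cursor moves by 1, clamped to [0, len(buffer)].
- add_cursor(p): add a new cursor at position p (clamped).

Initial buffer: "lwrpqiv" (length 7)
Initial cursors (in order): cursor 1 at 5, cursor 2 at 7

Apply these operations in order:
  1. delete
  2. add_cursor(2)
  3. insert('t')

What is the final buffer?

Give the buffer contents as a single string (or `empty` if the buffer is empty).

Answer: lwtrptit

Derivation:
After op 1 (delete): buffer="lwrpi" (len 5), cursors c1@4 c2@5, authorship .....
After op 2 (add_cursor(2)): buffer="lwrpi" (len 5), cursors c3@2 c1@4 c2@5, authorship .....
After op 3 (insert('t')): buffer="lwtrptit" (len 8), cursors c3@3 c1@6 c2@8, authorship ..3..1.2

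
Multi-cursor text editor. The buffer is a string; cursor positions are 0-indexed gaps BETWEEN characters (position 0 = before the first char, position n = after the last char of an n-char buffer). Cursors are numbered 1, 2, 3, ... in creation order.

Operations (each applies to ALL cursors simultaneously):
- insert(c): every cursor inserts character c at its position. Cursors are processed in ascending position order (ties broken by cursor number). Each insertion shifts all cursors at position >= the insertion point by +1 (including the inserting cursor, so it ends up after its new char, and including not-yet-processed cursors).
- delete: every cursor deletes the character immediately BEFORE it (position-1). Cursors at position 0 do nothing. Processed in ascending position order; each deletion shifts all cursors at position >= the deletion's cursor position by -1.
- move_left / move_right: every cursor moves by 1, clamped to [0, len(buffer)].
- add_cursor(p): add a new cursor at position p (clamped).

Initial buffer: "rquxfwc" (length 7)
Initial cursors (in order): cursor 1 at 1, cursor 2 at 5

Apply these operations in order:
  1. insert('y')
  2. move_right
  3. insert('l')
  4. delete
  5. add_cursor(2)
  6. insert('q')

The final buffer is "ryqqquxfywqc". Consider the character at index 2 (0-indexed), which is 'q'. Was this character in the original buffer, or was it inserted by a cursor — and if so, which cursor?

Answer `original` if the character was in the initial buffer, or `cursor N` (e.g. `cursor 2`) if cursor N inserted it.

After op 1 (insert('y')): buffer="ryquxfywc" (len 9), cursors c1@2 c2@7, authorship .1....2..
After op 2 (move_right): buffer="ryquxfywc" (len 9), cursors c1@3 c2@8, authorship .1....2..
After op 3 (insert('l')): buffer="ryqluxfywlc" (len 11), cursors c1@4 c2@10, authorship .1.1...2.2.
After op 4 (delete): buffer="ryquxfywc" (len 9), cursors c1@3 c2@8, authorship .1....2..
After op 5 (add_cursor(2)): buffer="ryquxfywc" (len 9), cursors c3@2 c1@3 c2@8, authorship .1....2..
After op 6 (insert('q')): buffer="ryqqquxfywqc" (len 12), cursors c3@3 c1@5 c2@11, authorship .13.1...2.2.
Authorship (.=original, N=cursor N): . 1 3 . 1 . . . 2 . 2 .
Index 2: author = 3

Answer: cursor 3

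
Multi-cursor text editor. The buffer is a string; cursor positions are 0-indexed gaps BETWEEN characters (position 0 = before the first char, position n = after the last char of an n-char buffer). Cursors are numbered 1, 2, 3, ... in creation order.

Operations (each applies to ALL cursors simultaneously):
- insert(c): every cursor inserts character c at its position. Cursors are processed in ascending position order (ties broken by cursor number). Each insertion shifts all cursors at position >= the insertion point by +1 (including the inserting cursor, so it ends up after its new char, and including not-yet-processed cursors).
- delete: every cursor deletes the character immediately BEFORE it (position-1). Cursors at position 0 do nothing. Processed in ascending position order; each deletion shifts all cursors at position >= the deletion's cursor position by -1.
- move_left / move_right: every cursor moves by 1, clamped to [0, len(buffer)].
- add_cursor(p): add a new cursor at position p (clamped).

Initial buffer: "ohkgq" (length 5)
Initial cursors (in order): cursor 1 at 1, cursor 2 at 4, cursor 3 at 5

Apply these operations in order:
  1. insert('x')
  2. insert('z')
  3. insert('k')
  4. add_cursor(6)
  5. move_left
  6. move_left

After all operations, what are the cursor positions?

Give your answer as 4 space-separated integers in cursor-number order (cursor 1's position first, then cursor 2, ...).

After op 1 (insert('x')): buffer="oxhkgxqx" (len 8), cursors c1@2 c2@6 c3@8, authorship .1...2.3
After op 2 (insert('z')): buffer="oxzhkgxzqxz" (len 11), cursors c1@3 c2@8 c3@11, authorship .11...22.33
After op 3 (insert('k')): buffer="oxzkhkgxzkqxzk" (len 14), cursors c1@4 c2@10 c3@14, authorship .111...222.333
After op 4 (add_cursor(6)): buffer="oxzkhkgxzkqxzk" (len 14), cursors c1@4 c4@6 c2@10 c3@14, authorship .111...222.333
After op 5 (move_left): buffer="oxzkhkgxzkqxzk" (len 14), cursors c1@3 c4@5 c2@9 c3@13, authorship .111...222.333
After op 6 (move_left): buffer="oxzkhkgxzkqxzk" (len 14), cursors c1@2 c4@4 c2@8 c3@12, authorship .111...222.333

Answer: 2 8 12 4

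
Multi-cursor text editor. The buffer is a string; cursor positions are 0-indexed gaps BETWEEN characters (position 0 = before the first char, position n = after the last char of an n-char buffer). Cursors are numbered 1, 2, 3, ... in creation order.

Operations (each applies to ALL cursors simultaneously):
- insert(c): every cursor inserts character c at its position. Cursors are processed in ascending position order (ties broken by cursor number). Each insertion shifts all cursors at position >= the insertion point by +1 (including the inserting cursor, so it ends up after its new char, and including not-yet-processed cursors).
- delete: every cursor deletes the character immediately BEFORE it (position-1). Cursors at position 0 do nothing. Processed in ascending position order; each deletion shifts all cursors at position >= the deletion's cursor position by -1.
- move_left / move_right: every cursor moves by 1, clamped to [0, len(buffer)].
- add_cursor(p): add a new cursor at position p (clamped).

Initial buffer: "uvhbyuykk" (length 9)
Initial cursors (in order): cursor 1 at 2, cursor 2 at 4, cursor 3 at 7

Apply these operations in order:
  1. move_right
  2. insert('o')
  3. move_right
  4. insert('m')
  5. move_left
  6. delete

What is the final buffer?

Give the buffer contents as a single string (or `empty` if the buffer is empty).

Answer: uvhomyomykom

Derivation:
After op 1 (move_right): buffer="uvhbyuykk" (len 9), cursors c1@3 c2@5 c3@8, authorship .........
After op 2 (insert('o')): buffer="uvhobyouykok" (len 12), cursors c1@4 c2@7 c3@11, authorship ...1..2...3.
After op 3 (move_right): buffer="uvhobyouykok" (len 12), cursors c1@5 c2@8 c3@12, authorship ...1..2...3.
After op 4 (insert('m')): buffer="uvhobmyoumykokm" (len 15), cursors c1@6 c2@10 c3@15, authorship ...1.1.2.2..3.3
After op 5 (move_left): buffer="uvhobmyoumykokm" (len 15), cursors c1@5 c2@9 c3@14, authorship ...1.1.2.2..3.3
After op 6 (delete): buffer="uvhomyomykom" (len 12), cursors c1@4 c2@7 c3@11, authorship ...11.22..33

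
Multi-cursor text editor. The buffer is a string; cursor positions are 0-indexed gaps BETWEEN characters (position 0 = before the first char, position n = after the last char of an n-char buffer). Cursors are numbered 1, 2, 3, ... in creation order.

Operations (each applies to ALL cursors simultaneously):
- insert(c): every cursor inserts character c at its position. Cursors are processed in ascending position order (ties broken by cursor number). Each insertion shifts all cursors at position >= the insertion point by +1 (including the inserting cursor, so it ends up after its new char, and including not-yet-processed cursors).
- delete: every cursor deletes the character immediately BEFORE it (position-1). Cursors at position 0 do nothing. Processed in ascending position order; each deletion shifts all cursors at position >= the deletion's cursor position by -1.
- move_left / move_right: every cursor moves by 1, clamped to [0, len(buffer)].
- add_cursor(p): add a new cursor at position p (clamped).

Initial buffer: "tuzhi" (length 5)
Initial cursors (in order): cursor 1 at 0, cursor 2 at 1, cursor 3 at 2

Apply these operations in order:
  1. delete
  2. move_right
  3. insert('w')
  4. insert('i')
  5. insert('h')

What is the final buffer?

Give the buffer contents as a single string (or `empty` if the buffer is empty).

After op 1 (delete): buffer="zhi" (len 3), cursors c1@0 c2@0 c3@0, authorship ...
After op 2 (move_right): buffer="zhi" (len 3), cursors c1@1 c2@1 c3@1, authorship ...
After op 3 (insert('w')): buffer="zwwwhi" (len 6), cursors c1@4 c2@4 c3@4, authorship .123..
After op 4 (insert('i')): buffer="zwwwiiihi" (len 9), cursors c1@7 c2@7 c3@7, authorship .123123..
After op 5 (insert('h')): buffer="zwwwiiihhhhi" (len 12), cursors c1@10 c2@10 c3@10, authorship .123123123..

Answer: zwwwiiihhhhi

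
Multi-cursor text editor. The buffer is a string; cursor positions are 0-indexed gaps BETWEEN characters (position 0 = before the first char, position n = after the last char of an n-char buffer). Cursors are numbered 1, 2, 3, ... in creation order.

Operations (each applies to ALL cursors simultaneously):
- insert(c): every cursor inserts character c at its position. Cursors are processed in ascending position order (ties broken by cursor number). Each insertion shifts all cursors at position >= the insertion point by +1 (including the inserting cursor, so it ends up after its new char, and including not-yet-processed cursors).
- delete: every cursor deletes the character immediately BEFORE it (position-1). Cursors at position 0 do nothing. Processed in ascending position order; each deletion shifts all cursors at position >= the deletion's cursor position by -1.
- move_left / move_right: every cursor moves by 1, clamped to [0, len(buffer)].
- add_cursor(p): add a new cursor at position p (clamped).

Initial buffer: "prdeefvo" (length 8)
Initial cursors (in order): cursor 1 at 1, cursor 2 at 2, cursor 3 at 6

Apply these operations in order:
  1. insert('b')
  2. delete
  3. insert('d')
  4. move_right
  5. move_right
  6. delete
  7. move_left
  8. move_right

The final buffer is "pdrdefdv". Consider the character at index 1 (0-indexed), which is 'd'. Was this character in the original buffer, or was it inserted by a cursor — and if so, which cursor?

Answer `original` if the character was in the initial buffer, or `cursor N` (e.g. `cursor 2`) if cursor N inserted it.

After op 1 (insert('b')): buffer="pbrbdeefbvo" (len 11), cursors c1@2 c2@4 c3@9, authorship .1.2....3..
After op 2 (delete): buffer="prdeefvo" (len 8), cursors c1@1 c2@2 c3@6, authorship ........
After op 3 (insert('d')): buffer="pdrddeefdvo" (len 11), cursors c1@2 c2@4 c3@9, authorship .1.2....3..
After op 4 (move_right): buffer="pdrddeefdvo" (len 11), cursors c1@3 c2@5 c3@10, authorship .1.2....3..
After op 5 (move_right): buffer="pdrddeefdvo" (len 11), cursors c1@4 c2@6 c3@11, authorship .1.2....3..
After op 6 (delete): buffer="pdrdefdv" (len 8), cursors c1@3 c2@4 c3@8, authorship .1....3.
After op 7 (move_left): buffer="pdrdefdv" (len 8), cursors c1@2 c2@3 c3@7, authorship .1....3.
After op 8 (move_right): buffer="pdrdefdv" (len 8), cursors c1@3 c2@4 c3@8, authorship .1....3.
Authorship (.=original, N=cursor N): . 1 . . . . 3 .
Index 1: author = 1

Answer: cursor 1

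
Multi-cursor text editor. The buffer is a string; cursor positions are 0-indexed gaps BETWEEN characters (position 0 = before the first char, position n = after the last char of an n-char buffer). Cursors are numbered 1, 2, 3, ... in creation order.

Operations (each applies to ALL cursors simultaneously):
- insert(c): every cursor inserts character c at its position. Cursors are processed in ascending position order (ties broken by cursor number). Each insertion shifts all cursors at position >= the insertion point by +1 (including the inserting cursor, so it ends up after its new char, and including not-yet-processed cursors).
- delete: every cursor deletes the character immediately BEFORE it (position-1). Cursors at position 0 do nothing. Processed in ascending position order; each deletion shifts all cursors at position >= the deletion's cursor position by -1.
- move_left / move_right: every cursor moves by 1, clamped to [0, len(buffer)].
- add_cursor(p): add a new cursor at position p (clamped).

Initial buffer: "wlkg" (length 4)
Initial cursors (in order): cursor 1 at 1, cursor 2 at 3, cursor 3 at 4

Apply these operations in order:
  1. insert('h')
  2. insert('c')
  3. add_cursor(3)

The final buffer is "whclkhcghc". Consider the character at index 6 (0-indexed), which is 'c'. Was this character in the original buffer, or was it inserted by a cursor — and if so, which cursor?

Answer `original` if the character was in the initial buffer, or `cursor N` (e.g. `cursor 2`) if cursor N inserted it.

Answer: cursor 2

Derivation:
After op 1 (insert('h')): buffer="whlkhgh" (len 7), cursors c1@2 c2@5 c3@7, authorship .1..2.3
After op 2 (insert('c')): buffer="whclkhcghc" (len 10), cursors c1@3 c2@7 c3@10, authorship .11..22.33
After op 3 (add_cursor(3)): buffer="whclkhcghc" (len 10), cursors c1@3 c4@3 c2@7 c3@10, authorship .11..22.33
Authorship (.=original, N=cursor N): . 1 1 . . 2 2 . 3 3
Index 6: author = 2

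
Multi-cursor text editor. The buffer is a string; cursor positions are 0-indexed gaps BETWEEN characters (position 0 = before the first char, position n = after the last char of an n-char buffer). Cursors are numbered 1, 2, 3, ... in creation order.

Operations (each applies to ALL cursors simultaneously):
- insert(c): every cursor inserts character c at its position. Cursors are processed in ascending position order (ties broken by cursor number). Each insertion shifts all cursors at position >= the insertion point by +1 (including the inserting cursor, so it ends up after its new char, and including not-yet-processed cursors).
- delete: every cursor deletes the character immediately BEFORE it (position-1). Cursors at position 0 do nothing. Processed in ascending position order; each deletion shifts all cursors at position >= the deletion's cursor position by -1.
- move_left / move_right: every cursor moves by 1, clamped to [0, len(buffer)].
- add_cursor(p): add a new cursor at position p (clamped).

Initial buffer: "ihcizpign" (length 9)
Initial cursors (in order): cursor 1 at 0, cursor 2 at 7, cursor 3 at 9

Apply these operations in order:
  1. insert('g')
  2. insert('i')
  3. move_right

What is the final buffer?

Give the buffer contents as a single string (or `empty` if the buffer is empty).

Answer: giihcizpigigngi

Derivation:
After op 1 (insert('g')): buffer="gihcizpiggng" (len 12), cursors c1@1 c2@9 c3@12, authorship 1.......2..3
After op 2 (insert('i')): buffer="giihcizpigigngi" (len 15), cursors c1@2 c2@11 c3@15, authorship 11.......22..33
After op 3 (move_right): buffer="giihcizpigigngi" (len 15), cursors c1@3 c2@12 c3@15, authorship 11.......22..33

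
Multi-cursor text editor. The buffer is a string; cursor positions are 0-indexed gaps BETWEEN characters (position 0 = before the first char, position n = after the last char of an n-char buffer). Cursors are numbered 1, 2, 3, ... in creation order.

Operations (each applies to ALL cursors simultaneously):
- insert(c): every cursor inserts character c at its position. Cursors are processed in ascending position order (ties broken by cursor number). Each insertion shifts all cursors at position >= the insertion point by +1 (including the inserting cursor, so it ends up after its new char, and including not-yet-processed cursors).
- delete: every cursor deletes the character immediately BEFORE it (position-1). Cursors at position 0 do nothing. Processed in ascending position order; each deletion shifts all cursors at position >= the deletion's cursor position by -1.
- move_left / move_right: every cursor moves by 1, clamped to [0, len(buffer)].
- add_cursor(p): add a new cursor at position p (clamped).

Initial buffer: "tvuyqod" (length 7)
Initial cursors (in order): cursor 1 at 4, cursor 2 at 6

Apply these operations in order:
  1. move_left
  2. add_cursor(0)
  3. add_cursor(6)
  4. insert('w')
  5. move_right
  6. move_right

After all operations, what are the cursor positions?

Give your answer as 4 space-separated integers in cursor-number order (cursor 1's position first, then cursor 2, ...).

Answer: 7 10 3 11

Derivation:
After op 1 (move_left): buffer="tvuyqod" (len 7), cursors c1@3 c2@5, authorship .......
After op 2 (add_cursor(0)): buffer="tvuyqod" (len 7), cursors c3@0 c1@3 c2@5, authorship .......
After op 3 (add_cursor(6)): buffer="tvuyqod" (len 7), cursors c3@0 c1@3 c2@5 c4@6, authorship .......
After op 4 (insert('w')): buffer="wtvuwyqwowd" (len 11), cursors c3@1 c1@5 c2@8 c4@10, authorship 3...1..2.4.
After op 5 (move_right): buffer="wtvuwyqwowd" (len 11), cursors c3@2 c1@6 c2@9 c4@11, authorship 3...1..2.4.
After op 6 (move_right): buffer="wtvuwyqwowd" (len 11), cursors c3@3 c1@7 c2@10 c4@11, authorship 3...1..2.4.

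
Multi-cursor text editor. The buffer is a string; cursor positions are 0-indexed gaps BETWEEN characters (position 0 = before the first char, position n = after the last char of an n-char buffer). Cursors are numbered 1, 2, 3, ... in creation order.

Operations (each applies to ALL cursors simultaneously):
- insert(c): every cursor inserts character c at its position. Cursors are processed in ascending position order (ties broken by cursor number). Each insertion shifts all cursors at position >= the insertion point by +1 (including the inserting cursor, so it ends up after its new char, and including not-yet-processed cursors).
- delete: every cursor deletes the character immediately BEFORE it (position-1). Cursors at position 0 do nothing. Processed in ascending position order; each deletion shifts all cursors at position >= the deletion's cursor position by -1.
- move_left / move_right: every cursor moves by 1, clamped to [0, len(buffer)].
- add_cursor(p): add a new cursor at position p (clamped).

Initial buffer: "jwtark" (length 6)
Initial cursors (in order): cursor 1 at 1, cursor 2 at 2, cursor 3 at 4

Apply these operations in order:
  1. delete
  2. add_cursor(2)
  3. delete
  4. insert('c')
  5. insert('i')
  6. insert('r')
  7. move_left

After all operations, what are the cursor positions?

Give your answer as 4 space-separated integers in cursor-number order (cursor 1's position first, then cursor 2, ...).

Answer: 11 11 11 11

Derivation:
After op 1 (delete): buffer="trk" (len 3), cursors c1@0 c2@0 c3@1, authorship ...
After op 2 (add_cursor(2)): buffer="trk" (len 3), cursors c1@0 c2@0 c3@1 c4@2, authorship ...
After op 3 (delete): buffer="k" (len 1), cursors c1@0 c2@0 c3@0 c4@0, authorship .
After op 4 (insert('c')): buffer="cccck" (len 5), cursors c1@4 c2@4 c3@4 c4@4, authorship 1234.
After op 5 (insert('i')): buffer="cccciiiik" (len 9), cursors c1@8 c2@8 c3@8 c4@8, authorship 12341234.
After op 6 (insert('r')): buffer="cccciiiirrrrk" (len 13), cursors c1@12 c2@12 c3@12 c4@12, authorship 123412341234.
After op 7 (move_left): buffer="cccciiiirrrrk" (len 13), cursors c1@11 c2@11 c3@11 c4@11, authorship 123412341234.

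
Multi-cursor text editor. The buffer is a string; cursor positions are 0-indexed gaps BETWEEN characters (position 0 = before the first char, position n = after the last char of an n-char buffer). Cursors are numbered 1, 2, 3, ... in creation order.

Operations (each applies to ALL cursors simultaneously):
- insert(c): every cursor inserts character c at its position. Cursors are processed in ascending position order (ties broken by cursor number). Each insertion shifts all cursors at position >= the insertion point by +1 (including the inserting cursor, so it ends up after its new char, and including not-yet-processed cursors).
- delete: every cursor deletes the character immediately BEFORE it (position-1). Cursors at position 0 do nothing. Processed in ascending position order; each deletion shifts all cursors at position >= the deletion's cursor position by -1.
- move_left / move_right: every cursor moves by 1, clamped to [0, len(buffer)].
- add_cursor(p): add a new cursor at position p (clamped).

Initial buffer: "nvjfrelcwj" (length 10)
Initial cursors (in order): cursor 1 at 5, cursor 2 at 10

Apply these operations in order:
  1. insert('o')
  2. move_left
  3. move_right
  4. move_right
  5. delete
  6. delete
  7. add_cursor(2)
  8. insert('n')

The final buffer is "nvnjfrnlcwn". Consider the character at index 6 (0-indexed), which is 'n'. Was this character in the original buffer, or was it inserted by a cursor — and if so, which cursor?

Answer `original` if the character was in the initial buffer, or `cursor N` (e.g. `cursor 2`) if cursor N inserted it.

After op 1 (insert('o')): buffer="nvjfroelcwjo" (len 12), cursors c1@6 c2@12, authorship .....1.....2
After op 2 (move_left): buffer="nvjfroelcwjo" (len 12), cursors c1@5 c2@11, authorship .....1.....2
After op 3 (move_right): buffer="nvjfroelcwjo" (len 12), cursors c1@6 c2@12, authorship .....1.....2
After op 4 (move_right): buffer="nvjfroelcwjo" (len 12), cursors c1@7 c2@12, authorship .....1.....2
After op 5 (delete): buffer="nvjfrolcwj" (len 10), cursors c1@6 c2@10, authorship .....1....
After op 6 (delete): buffer="nvjfrlcw" (len 8), cursors c1@5 c2@8, authorship ........
After op 7 (add_cursor(2)): buffer="nvjfrlcw" (len 8), cursors c3@2 c1@5 c2@8, authorship ........
After op 8 (insert('n')): buffer="nvnjfrnlcwn" (len 11), cursors c3@3 c1@7 c2@11, authorship ..3...1...2
Authorship (.=original, N=cursor N): . . 3 . . . 1 . . . 2
Index 6: author = 1

Answer: cursor 1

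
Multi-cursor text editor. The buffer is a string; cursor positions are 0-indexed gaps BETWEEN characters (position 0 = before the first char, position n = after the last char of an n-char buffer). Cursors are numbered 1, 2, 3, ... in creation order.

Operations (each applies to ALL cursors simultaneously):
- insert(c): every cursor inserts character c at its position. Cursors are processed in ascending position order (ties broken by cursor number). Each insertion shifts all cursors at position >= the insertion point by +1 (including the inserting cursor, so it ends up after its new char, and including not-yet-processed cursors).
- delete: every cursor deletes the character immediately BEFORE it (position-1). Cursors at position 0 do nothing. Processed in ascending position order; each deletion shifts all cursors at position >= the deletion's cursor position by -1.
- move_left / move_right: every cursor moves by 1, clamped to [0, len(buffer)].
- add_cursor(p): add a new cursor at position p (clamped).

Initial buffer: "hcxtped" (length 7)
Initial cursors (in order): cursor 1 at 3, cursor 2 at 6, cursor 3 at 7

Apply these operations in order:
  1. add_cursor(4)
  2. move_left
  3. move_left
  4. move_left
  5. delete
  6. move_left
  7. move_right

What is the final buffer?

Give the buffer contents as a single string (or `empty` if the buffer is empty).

Answer: cped

Derivation:
After op 1 (add_cursor(4)): buffer="hcxtped" (len 7), cursors c1@3 c4@4 c2@6 c3@7, authorship .......
After op 2 (move_left): buffer="hcxtped" (len 7), cursors c1@2 c4@3 c2@5 c3@6, authorship .......
After op 3 (move_left): buffer="hcxtped" (len 7), cursors c1@1 c4@2 c2@4 c3@5, authorship .......
After op 4 (move_left): buffer="hcxtped" (len 7), cursors c1@0 c4@1 c2@3 c3@4, authorship .......
After op 5 (delete): buffer="cped" (len 4), cursors c1@0 c4@0 c2@1 c3@1, authorship ....
After op 6 (move_left): buffer="cped" (len 4), cursors c1@0 c2@0 c3@0 c4@0, authorship ....
After op 7 (move_right): buffer="cped" (len 4), cursors c1@1 c2@1 c3@1 c4@1, authorship ....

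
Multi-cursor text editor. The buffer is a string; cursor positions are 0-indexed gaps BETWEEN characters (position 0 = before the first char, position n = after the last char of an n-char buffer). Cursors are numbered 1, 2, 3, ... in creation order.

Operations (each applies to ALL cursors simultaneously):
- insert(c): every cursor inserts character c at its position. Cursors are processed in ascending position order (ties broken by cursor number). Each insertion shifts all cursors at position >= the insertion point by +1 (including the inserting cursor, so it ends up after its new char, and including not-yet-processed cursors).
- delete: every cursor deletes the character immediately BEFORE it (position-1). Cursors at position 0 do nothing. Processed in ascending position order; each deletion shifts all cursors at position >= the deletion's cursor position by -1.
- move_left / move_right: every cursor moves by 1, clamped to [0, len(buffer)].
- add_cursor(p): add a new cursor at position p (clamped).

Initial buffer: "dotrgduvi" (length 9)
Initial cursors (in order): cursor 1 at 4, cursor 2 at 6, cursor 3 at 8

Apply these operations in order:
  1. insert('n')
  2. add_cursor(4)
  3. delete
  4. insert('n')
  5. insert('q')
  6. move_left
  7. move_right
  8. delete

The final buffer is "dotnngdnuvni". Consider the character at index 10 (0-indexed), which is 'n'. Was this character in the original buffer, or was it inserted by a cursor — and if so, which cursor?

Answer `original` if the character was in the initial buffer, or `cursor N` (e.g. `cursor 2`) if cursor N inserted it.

Answer: cursor 3

Derivation:
After op 1 (insert('n')): buffer="dotrngdnuvni" (len 12), cursors c1@5 c2@8 c3@11, authorship ....1..2..3.
After op 2 (add_cursor(4)): buffer="dotrngdnuvni" (len 12), cursors c4@4 c1@5 c2@8 c3@11, authorship ....1..2..3.
After op 3 (delete): buffer="dotgduvi" (len 8), cursors c1@3 c4@3 c2@5 c3@7, authorship ........
After op 4 (insert('n')): buffer="dotnngdnuvni" (len 12), cursors c1@5 c4@5 c2@8 c3@11, authorship ...14..2..3.
After op 5 (insert('q')): buffer="dotnnqqgdnquvnqi" (len 16), cursors c1@7 c4@7 c2@11 c3@15, authorship ...1414..22..33.
After op 6 (move_left): buffer="dotnnqqgdnquvnqi" (len 16), cursors c1@6 c4@6 c2@10 c3@14, authorship ...1414..22..33.
After op 7 (move_right): buffer="dotnnqqgdnquvnqi" (len 16), cursors c1@7 c4@7 c2@11 c3@15, authorship ...1414..22..33.
After op 8 (delete): buffer="dotnngdnuvni" (len 12), cursors c1@5 c4@5 c2@8 c3@11, authorship ...14..2..3.
Authorship (.=original, N=cursor N): . . . 1 4 . . 2 . . 3 .
Index 10: author = 3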